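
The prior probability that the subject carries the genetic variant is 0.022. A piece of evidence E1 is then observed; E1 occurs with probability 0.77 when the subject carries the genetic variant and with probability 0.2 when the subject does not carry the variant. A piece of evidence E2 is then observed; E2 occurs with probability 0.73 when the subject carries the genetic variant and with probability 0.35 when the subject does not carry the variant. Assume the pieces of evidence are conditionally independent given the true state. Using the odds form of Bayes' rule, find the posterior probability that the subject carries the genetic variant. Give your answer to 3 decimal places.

Posterior probability ≈ 0.153

Prior odds = 0.022/(1−0.022) = 0.022495.
Likelihood ratio for E1 = 0.77/0.2 = 3.8500.
Likelihood ratio for E2 = 0.73/0.35 = 2.0857.
Posterior odds = prior odds × LR₁ × LR₂ = 0.18063.
Posterior probability = odds/(1+odds) = 0.18063/1.1806 = 0.153.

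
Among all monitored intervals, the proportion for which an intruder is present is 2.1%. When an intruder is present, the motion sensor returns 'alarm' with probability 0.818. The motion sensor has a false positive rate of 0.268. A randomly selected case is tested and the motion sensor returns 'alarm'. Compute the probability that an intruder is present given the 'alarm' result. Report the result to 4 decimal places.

P(H | E) ≈ 0.0614

Let H be the event that an intruder is present. P(H) = 0.021, so P(¬H) = 0.979. With E the 'alarm' result, P(E|H) = 0.818 and P(E|¬H) = 0.268.
P(E) = 0.818·0.021 + 0.268·0.979 = 0.017178 + 0.26237 = 0.27955.
By Bayes' theorem, P(H|E) = 0.017178 / 0.27955 = 0.0614.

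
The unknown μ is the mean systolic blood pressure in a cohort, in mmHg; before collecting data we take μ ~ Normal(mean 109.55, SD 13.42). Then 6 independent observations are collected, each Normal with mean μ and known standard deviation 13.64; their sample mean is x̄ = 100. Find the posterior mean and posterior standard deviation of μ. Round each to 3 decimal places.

Posterior mean ≈ 101.403; posterior SD ≈ 5.143

Prior precision 1/τ₀² = 1/13.42² = 0.00555258; data precision n/σ² = 6/13.64² = 0.0322495.
Posterior precision = 0.00555258 + 0.0322495 = 0.0378020, giving posterior SD = 1/√0.0378020 = 5.143.
Posterior mean = (0.00555258·109.55 + 0.0322495·100) / 0.0378020 = 101.403.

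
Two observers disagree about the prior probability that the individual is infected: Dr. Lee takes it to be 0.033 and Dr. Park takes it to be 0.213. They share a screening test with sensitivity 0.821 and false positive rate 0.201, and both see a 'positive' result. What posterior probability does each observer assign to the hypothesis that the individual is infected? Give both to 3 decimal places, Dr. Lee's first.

Dr. Lee: 0.122; Dr. Park: 0.525

P('+'|H) = 0.821, P('+'|¬H) = 0.201.
Dr. Lee: numerator 0.821·0.033 = 0.027093; evidence = 0.027093+0.201·0.967 = 0.22146; posterior = 0.122.
Dr. Park: numerator 0.821·0.213 = 0.17487; evidence = 0.17487+0.201·0.787 = 0.33306; posterior = 0.525.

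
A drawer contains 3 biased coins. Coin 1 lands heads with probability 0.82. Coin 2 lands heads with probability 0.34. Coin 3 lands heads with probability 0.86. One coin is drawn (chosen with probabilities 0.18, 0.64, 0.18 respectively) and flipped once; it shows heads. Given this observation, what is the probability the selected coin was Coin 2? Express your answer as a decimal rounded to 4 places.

Posterior probability ≈ 0.4185

P(heads|C1) = 0.82; P(heads|C2) = 0.34; P(heads|C3) = 0.86.
Prior × likelihood for each source: 0.18·0.82=0.1476, 0.64·0.34=0.2176, 0.18·0.86=0.1548. Summing gives P(heads) = 0.52000.
P(Coin 2 | heads) = 0.2176 / 0.52000 = 0.4185.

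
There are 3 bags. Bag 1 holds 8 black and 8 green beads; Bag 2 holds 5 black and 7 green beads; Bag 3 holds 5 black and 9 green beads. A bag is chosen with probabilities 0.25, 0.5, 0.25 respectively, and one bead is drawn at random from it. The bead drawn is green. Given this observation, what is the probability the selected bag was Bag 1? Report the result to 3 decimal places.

Posterior probability ≈ 0.216

P(green|Bag 1) = 0.5; P(green|Bag 2) = 0.5833; P(green|Bag 3) = 0.6429.
Prior × likelihood for each source: 0.25·0.5=0.1250, 0.5·0.5833=0.2917, 0.25·0.6429=0.1607. Summing gives P(green) = 0.57738.
P(Bag 1 | green) = 0.1250 / 0.57738 = 0.216.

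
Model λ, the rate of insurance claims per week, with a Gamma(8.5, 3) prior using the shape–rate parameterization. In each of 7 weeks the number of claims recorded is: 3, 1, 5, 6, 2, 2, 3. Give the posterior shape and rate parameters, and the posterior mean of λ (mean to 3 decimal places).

Posterior: Gamma(shape=30.5, rate=10); mean ≈ 3.050

Total count ∑xᵢ = 22 over n = 7 weeks.
Gamma is conjugate to the Poisson likelihood: posterior is Gamma(shape = 8.5+22 = 30.5, rate = 3+7 = 10).
Posterior mean = shape/rate = 30.5/10 = 3.050.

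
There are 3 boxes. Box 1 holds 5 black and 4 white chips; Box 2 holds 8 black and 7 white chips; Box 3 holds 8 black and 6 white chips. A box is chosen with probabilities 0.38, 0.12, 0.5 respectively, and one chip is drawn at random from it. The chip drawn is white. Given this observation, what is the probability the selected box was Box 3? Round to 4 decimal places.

Posterior probability ≈ 0.4879

Tabulate prior·likelihood by source: [1] prior 0.38, lik 0.4444, product 0.1689; [2] prior 0.12, lik 0.4667, product 0.05600; [3] prior 0.5, lik 0.4286, product 0.2143.
Normalizing constant = 0.43917; the posterior for Box 3 is its product over the sum, 0.2143/0.43917 = 0.4879.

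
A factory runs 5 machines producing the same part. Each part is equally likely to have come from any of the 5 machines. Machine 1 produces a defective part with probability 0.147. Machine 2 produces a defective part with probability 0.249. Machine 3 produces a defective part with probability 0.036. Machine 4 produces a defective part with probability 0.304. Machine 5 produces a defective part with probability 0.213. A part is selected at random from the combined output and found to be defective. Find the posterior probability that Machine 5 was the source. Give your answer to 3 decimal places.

Posterior probability ≈ 0.224

Tabulate prior·likelihood by source: [1] prior 0.2, lik 0.147, product 0.02940; [2] prior 0.2, lik 0.249, product 0.04980; [3] prior 0.2, lik 0.036, product 0.007200; [4] prior 0.2, lik 0.304, product 0.06080; [5] prior 0.2, lik 0.213, product 0.04260.
Normalizing constant = 0.18980; the posterior for Machine 5 is its product over the sum, 0.04260/0.18980 = 0.224.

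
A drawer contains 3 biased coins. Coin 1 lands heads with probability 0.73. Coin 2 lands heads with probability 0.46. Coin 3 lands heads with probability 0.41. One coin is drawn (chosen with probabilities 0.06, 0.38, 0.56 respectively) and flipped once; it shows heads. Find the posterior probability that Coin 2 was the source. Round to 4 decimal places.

P(heads|C1) = 0.73; P(heads|C2) = 0.46; P(heads|C3) = 0.41.
Prior × likelihood for each source: 0.06·0.73=0.04380, 0.38·0.46=0.1748, 0.56·0.41=0.2296. Summing gives P(heads) = 0.44820.
P(Coin 2 | heads) = 0.1748 / 0.44820 = 0.3900.

Posterior probability ≈ 0.3900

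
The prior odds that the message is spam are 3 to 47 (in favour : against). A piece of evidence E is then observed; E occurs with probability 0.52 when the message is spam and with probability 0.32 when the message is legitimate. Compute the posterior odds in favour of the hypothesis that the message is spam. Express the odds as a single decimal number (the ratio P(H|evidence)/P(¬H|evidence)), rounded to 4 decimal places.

Posterior odds ≈ 0.1037

Prior odds = 3/47 = 0.063830.
Likelihood ratio for E = 0.52/0.32 = 1.6250.
Posterior odds = prior odds × LR = 0.10372.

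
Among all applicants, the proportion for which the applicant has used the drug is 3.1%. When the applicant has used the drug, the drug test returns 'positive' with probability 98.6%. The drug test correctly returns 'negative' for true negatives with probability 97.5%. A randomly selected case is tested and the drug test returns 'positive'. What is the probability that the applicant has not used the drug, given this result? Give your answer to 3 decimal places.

Write H for 'the applicant has used the drug'. Prior odds H:¬H = 0.031/0.969 = 0.031992. For the 'positive' outcome, the likelihood ratio is 0.986/0.025 = 39.440.
Posterior odds = 0.031992 × 39.440 = 1.2618, so P(H|E) = 1.2618/(1+1.2618) = 0.558. Then P(¬H|E) = 1 − 0.558 = 0.442.

P(¬H | E) ≈ 0.442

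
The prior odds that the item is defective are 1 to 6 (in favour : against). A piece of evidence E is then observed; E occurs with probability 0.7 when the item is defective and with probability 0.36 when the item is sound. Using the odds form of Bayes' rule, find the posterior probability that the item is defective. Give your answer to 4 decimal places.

Posterior probability ≈ 0.2448

Prior odds = 1/6 = 0.16667.
Likelihood ratio for E = 0.7/0.36 = 1.9444.
Posterior odds = prior odds × LR = 0.32407.
Posterior probability = odds/(1+odds) = 0.32407/1.3241 = 0.2448.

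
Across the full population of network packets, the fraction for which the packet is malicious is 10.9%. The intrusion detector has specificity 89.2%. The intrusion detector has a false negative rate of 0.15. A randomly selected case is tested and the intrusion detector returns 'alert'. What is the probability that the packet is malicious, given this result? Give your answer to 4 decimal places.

P(H | E) ≈ 0.4905

Write H for 'the packet is malicious'. Prior odds H:¬H = 0.109/0.891 = 0.12233. For the 'alert' outcome, the likelihood ratio is 0.85/0.108 = 7.8704.
Posterior odds = 0.12233 × 7.8704 = 0.96282, so P(H|E) = 0.96282/(1+0.96282) = 0.4905.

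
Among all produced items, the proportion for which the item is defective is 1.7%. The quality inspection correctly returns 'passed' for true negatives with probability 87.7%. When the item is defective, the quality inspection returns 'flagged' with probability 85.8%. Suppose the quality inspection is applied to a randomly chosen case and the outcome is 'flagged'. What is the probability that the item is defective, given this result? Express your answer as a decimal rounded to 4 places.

P(H | E) ≈ 0.1076

Write H for 'the item is defective'. Prior odds H:¬H = 0.017/0.983 = 0.017294. For the 'flagged' outcome, the likelihood ratio is 0.858/0.123 = 6.9756.
Posterior odds = 0.017294 × 6.9756 = 0.12064, so P(H|E) = 0.12064/(1+0.12064) = 0.1076.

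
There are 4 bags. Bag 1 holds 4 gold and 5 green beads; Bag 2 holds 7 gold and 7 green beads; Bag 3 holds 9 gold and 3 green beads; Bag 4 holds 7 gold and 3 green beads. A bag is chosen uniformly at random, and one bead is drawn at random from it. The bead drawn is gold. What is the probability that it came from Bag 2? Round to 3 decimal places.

Posterior probability ≈ 0.209

P(gold|Bag 1) = 0.4444; P(gold|Bag 2) = 0.5; P(gold|Bag 3) = 0.75; P(gold|Bag 4) = 0.7.
Prior × likelihood for each source: 0.25·0.4444=0.1111, 0.25·0.5=0.1250, 0.25·0.75=0.1875, 0.25·0.7=0.1750. Summing gives P(gold) = 0.59861.
P(Bag 2 | gold) = 0.1250 / 0.59861 = 0.209.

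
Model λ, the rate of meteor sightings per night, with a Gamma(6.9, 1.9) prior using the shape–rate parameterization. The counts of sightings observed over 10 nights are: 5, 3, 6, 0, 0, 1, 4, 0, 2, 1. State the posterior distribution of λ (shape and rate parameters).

Posterior: Gamma(shape=28.9, rate=11.9)

The Poisson likelihood adds the total count to the shape and the number of exposure periods to the rate. Here ∑xᵢ = 22 and n = 10, so shape 6.9→28.9 and rate 1.9→11.9.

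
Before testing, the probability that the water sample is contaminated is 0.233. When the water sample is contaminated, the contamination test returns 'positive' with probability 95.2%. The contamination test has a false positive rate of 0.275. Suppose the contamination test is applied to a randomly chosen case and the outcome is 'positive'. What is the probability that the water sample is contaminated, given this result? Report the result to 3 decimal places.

Let H be the event that the water sample is contaminated. P(H) = 0.233, so P(¬H) = 0.767. With E the 'positive' result, P(E|H) = 0.952 and P(E|¬H) = 0.275.
P(E) = 0.952·0.233 + 0.275·0.767 = 0.22182 + 0.21093 = 0.43274.
By Bayes' theorem, P(H|E) = 0.22182 / 0.43274 = 0.513.

P(H | E) ≈ 0.513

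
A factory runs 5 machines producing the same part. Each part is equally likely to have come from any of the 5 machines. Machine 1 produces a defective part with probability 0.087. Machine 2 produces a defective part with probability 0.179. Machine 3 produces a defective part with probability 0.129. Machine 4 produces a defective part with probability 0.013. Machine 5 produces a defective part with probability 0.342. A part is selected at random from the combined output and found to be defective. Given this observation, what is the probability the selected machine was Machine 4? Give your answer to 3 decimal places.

Tabulate prior·likelihood by source: [1] prior 0.2, lik 0.087, product 0.01740; [2] prior 0.2, lik 0.179, product 0.03580; [3] prior 0.2, lik 0.129, product 0.02580; [4] prior 0.2, lik 0.013, product 0.002600; [5] prior 0.2, lik 0.342, product 0.06840.
Normalizing constant = 0.15000; the posterior for Machine 4 is its product over the sum, 0.002600/0.15000 = 0.017.

Posterior probability ≈ 0.017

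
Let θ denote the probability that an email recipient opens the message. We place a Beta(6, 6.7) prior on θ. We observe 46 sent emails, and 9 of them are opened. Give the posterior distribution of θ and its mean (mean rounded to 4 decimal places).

Observing 9 successes and 37 failures updates Beta(6, 6.7) by adding the success and failure counts to the two shape parameters: α = 6+9 = 15, β = 6.7+37 = 43.7.
Posterior mean = α/(α+β) = 15/58.7 = 0.2555.

Posterior: Beta(15, 43.7); mean ≈ 0.2555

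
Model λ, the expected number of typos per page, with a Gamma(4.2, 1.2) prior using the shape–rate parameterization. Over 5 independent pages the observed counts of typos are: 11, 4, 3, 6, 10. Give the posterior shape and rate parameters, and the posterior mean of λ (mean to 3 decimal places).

The Poisson likelihood adds the total count to the shape and the number of exposure periods to the rate. Here ∑xᵢ = 34 and n = 5, so shape 4.2→38.2 and rate 1.2→6.2.
Posterior mean = shape/rate = 38.2/6.2 = 6.161.

Posterior: Gamma(shape=38.2, rate=6.2); mean ≈ 6.161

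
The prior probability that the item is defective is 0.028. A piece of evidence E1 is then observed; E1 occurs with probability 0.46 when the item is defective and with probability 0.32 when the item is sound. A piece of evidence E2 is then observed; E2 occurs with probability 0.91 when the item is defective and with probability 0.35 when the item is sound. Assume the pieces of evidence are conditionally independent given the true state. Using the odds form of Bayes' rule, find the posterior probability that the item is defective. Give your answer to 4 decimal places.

Prior odds = 0.028/(1−0.028) = 0.028807. In log-odds, ln(0.028807) = -3.5472.
Add log likelihood ratios: ln(1.4375) + ln(2.6000) = 1.3184.
Posterior log-odds = -2.2287, so posterior odds = exp(-2.2287) = 0.10766. Converting, P(H|E) = 0.10766/1.1077 = 0.0972.

Posterior probability ≈ 0.0972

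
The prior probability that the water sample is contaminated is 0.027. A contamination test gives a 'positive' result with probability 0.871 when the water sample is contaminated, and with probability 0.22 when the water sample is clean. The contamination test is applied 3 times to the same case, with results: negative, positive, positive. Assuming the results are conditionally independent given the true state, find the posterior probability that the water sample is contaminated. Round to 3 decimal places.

With H the event that the water sample is contaminated, the joint likelihood of the observed sequence is P(data|H) = 0.129·0.871·0.871 = 0.097865 and P(data|¬H) = 0.78·0.22·0.22 = 0.037752.
Bayes: P(H|data) = 0.027·0.097865 / (0.027·0.097865 + 0.973·0.037752) = 0.0026423/0.039375 = 0.0671.

Posterior P(H) ≈ 0.067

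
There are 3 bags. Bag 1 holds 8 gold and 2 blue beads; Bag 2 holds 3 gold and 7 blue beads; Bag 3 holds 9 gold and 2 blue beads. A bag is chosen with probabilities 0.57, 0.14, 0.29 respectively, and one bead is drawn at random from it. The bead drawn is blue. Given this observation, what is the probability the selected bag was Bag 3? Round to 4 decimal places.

Tabulate prior·likelihood by source: [1] prior 0.57, lik 0.2, product 0.1140; [2] prior 0.14, lik 0.7, product 0.09800; [3] prior 0.29, lik 0.1818, product 0.05273.
Normalizing constant = 0.26473; the posterior for Bag 3 is its product over the sum, 0.05273/0.26473 = 0.1992.

Posterior probability ≈ 0.1992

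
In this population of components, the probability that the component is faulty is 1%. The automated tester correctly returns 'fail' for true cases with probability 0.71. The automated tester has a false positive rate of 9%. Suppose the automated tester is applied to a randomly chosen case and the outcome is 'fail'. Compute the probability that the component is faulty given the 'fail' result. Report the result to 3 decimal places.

Write H for 'the component is faulty'. Prior odds H:¬H = 0.01/0.99 = 0.010101. For the 'fail' outcome, the likelihood ratio is 0.71/0.09 = 7.8889.
Posterior odds = 0.010101 × 7.8889 = 0.079686, so P(H|E) = 0.079686/(1+0.079686) = 0.074.

P(H | E) ≈ 0.074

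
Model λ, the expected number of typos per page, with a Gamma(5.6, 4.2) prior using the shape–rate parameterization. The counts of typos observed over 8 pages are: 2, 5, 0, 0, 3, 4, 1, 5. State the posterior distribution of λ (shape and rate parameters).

Posterior: Gamma(shape=25.6, rate=12.2)

The Poisson likelihood adds the total count to the shape and the number of exposure periods to the rate. Here ∑xᵢ = 20 and n = 8, so shape 5.6→25.6 and rate 4.2→12.2.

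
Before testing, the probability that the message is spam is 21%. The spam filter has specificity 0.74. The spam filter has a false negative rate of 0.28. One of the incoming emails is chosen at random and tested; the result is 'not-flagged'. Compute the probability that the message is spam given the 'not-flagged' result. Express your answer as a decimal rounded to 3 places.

Write H for 'the message is spam'. Prior odds H:¬H = 0.21/0.79 = 0.26582. For the 'not-flagged' outcome, the likelihood ratio is 0.28/0.74 = 0.37838.
Posterior odds = 0.26582 × 0.37838 = 0.10058, so P(H|E) = 0.10058/(1+0.10058) = 0.091.

P(H | E) ≈ 0.091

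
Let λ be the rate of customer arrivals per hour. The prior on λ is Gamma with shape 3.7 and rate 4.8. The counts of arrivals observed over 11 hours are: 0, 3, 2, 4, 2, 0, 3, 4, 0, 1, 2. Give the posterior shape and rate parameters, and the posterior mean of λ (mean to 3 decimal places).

Posterior: Gamma(shape=24.7, rate=15.8); mean ≈ 1.563

The Poisson likelihood adds the total count to the shape and the number of exposure periods to the rate. Here ∑xᵢ = 21 and n = 11, so shape 3.7→24.7 and rate 4.8→15.8.
E[λ | data] = 24.7/15.8 = 1.563.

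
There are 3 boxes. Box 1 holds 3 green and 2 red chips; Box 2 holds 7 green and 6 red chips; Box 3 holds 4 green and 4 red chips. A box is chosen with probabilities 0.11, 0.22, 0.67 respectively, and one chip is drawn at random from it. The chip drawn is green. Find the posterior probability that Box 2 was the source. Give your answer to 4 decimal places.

Tabulate prior·likelihood by source: [1] prior 0.11, lik 0.6, product 0.06600; [2] prior 0.22, lik 0.5385, product 0.1185; [3] prior 0.67, lik 0.5, product 0.3350.
Normalizing constant = 0.51946; the posterior for Box 2 is its product over the sum, 0.1185/0.51946 = 0.2280.

Posterior probability ≈ 0.2280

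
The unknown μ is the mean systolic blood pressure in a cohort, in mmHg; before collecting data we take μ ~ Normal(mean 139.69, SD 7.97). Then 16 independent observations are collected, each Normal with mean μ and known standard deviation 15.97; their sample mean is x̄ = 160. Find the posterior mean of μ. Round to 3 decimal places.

Prior precision 1/τ₀² = 1/7.97² = 0.0157428; data precision n/σ² = 16/15.97² = 0.0627350.
Posterior precision = 0.0157428 + 0.0627350 = 0.0784779.
Posterior mean = (0.0157428·139.69 + 0.0627350·160) / 0.0784779 = 155.926.

Posterior mean ≈ 155.926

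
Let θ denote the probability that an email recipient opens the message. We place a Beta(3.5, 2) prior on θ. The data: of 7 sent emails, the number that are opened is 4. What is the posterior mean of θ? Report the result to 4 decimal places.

Posterior mean ≈ 0.6000

The binomial likelihood is conjugate to the Beta prior: with 4 successes and 3 failures, the posterior is Beta(3.5+4, 2+3) = Beta(7.5, 5).
Posterior mean = α/(α+β) = 7.5/12.5 = 0.6000.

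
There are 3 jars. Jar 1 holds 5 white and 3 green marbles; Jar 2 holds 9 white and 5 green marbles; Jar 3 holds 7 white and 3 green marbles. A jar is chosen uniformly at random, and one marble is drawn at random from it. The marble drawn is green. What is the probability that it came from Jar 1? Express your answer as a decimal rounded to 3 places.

Posterior probability ≈ 0.363

P(green|Jar 1) = 0.375; P(green|Jar 2) = 0.3571; P(green|Jar 3) = 0.3.
Prior × likelihood for each source: 0.333333·0.375=0.1250, 0.333333·0.3571=0.1190, 0.333333·0.3=0.1000. Summing gives P(green) = 0.34405.
P(Jar 1 | green) = 0.1250 / 0.34405 = 0.363.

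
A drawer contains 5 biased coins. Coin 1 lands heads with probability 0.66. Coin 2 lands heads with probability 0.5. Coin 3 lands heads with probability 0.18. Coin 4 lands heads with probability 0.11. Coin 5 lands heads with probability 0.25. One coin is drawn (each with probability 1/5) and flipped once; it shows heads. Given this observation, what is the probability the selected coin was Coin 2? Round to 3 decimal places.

Posterior probability ≈ 0.294

P(heads|C1) = 0.66; P(heads|C2) = 0.5; P(heads|C3) = 0.18; P(heads|C4) = 0.11; P(heads|C5) = 0.25.
Prior × likelihood for each source: 0.2·0.66=0.1320, 0.2·0.5=0.1000, 0.2·0.18=0.03600, 0.2·0.11=0.02200, 0.2·0.25=0.05000. Summing gives P(heads) = 0.34000.
P(Coin 2 | heads) = 0.1000 / 0.34000 = 0.294.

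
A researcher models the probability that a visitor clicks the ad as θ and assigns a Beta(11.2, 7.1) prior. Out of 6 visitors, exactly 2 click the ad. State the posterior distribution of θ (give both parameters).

Posterior: Beta(13.2, 11.1)

The binomial likelihood is conjugate to the Beta prior: with 2 successes and 4 failures, the posterior is Beta(11.2+2, 7.1+4) = Beta(13.2, 11.1).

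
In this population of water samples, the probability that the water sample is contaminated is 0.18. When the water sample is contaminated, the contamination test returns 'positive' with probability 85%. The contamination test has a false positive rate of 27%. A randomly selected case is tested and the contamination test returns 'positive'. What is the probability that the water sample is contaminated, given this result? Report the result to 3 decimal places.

P(H | E) ≈ 0.409

Let H be the event that the water sample is contaminated. P(H) = 0.18, so P(¬H) = 0.82. With E the 'positive' result, P(E|H) = 0.85 and P(E|¬H) = 0.27.
P(E) = 0.85·0.18 + 0.27·0.82 = 0.15300 + 0.22140 = 0.37440.
By Bayes' theorem, P(H|E) = 0.15300 / 0.37440 = 0.409.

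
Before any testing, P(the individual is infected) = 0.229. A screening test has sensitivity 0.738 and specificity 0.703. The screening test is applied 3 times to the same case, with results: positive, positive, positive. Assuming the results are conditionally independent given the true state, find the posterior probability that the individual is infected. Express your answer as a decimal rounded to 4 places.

Let H be the event that the individual is infected; start with P(H) = 0.229. P('positive'|H) = 0.738, P('positive'|¬H) = 0.297.
Update on result 1 ('positive'): P(H) ← 0.738·0.2290 / (0.738·0.2290 + 0.297·0.7710) = 0.16900/0.39799 = 0.4246.
Update on result 2 ('positive'): P(H) ← 0.738·0.4246 / (0.738·0.4246 + 0.297·0.5754) = 0.31338/0.48427 = 0.6471.
Update on result 3 ('positive'): P(H) ← 0.738·0.6471 / (0.738·0.6471 + 0.297·0.3529) = 0.47758/0.58239 = 0.8200.

Posterior P(H) ≈ 0.8200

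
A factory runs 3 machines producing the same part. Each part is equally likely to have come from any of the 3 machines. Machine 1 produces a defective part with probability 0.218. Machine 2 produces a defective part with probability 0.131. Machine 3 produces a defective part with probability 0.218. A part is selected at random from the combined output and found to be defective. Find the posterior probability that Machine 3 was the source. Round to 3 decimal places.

Posterior probability ≈ 0.384

Tabulate prior·likelihood by source: [1] prior 0.333333, lik 0.218, product 0.07267; [2] prior 0.333333, lik 0.131, product 0.04367; [3] prior 0.333333, lik 0.218, product 0.07267.
Normalizing constant = 0.18900; the posterior for Machine 3 is its product over the sum, 0.07267/0.18900 = 0.384.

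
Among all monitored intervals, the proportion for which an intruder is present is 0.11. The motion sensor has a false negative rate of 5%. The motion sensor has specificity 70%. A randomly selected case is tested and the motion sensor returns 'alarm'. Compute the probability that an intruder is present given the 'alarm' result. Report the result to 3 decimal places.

P(H | E) ≈ 0.281

Write H for 'an intruder is present'. Prior odds H:¬H = 0.11/0.89 = 0.12360. For the 'alarm' outcome, the likelihood ratio is 0.95/0.3 = 3.1667.
Posterior odds = 0.12360 × 3.1667 = 0.39139, so P(H|E) = 0.39139/(1+0.39139) = 0.281.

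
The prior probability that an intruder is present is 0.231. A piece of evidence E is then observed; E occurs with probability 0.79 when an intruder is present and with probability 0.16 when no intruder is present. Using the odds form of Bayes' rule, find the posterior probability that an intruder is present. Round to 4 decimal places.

Posterior probability ≈ 0.5973

Prior odds = 0.231/(1−0.231) = 0.30039. In log-odds, ln(0.30039) = -1.2027.
Add log likelihood ratio: ln(4.9375) = 1.5969.
Posterior log-odds = 0.39419, so posterior odds = exp(0.39419) = 1.4832. Converting, P(H|E) = 1.4832/2.4832 = 0.5973.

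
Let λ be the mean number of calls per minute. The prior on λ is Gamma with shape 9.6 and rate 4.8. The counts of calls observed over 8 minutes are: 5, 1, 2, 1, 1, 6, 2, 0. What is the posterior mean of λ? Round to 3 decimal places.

Posterior mean ≈ 2.156

The Poisson likelihood adds the total count to the shape and the number of exposure periods to the rate. Here ∑xᵢ = 18 and n = 8, so shape 9.6→27.6 and rate 4.8→12.8.
Posterior mean = shape/rate = 27.6/12.8 = 2.156.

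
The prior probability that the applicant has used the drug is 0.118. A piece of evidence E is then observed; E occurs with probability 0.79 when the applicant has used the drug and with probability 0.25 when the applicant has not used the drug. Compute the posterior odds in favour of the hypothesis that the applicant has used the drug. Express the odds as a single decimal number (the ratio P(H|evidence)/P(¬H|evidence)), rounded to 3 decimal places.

Posterior odds ≈ 0.423

Prior odds = 0.118/(1−0.118) = 0.13379.
Likelihood ratio for E = 0.79/0.25 = 3.1600.
Posterior odds = prior odds × LR = 0.42277.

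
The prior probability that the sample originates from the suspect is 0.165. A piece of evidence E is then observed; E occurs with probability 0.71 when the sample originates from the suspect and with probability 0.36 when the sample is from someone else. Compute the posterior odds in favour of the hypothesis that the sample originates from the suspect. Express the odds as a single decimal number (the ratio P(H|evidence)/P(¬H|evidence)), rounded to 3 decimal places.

Posterior odds ≈ 0.390

Prior odds = 0.165/(1−0.165) = 0.19760.
Likelihood ratio for E = 0.71/0.36 = 1.9722.
Posterior odds = prior odds × LR = 0.38972.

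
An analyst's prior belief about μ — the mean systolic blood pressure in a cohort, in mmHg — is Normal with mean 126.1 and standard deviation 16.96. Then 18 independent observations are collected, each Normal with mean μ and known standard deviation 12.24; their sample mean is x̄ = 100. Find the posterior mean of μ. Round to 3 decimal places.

With known σ, the Normal prior is conjugate. Weight on the data is w = (n/σ²)/(n/σ² + 1/τ₀²) = 0.120146/(0.120146+0.00347655) = 0.97188.
Posterior mean = w·x̄ + (1−w)·μ₀ = 0.97188·100 + 0.028122·126.1 = 100.734.

Posterior mean ≈ 100.734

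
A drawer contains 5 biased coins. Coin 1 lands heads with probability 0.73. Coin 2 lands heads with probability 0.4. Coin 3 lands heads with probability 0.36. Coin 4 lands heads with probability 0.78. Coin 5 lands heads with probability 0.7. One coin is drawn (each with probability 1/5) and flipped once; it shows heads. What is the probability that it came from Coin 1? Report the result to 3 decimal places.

Tabulate prior·likelihood by source: [1] prior 0.2, lik 0.73, product 0.1460; [2] prior 0.2, lik 0.4, product 0.08000; [3] prior 0.2, lik 0.36, product 0.07200; [4] prior 0.2, lik 0.78, product 0.1560; [5] prior 0.2, lik 0.7, product 0.1400.
Normalizing constant = 0.59400; the posterior for Coin 1 is its product over the sum, 0.1460/0.59400 = 0.246.

Posterior probability ≈ 0.246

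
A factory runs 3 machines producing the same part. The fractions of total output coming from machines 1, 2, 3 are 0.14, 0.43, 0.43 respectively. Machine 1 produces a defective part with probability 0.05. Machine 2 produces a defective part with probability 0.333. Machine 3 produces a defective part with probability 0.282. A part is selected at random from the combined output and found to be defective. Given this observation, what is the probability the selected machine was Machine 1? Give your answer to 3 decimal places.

Tabulate prior·likelihood by source: [1] prior 0.14, lik 0.05, product 0.007000; [2] prior 0.43, lik 0.333, product 0.1432; [3] prior 0.43, lik 0.282, product 0.1213.
Normalizing constant = 0.27145; the posterior for Machine 1 is its product over the sum, 0.007000/0.27145 = 0.026.

Posterior probability ≈ 0.026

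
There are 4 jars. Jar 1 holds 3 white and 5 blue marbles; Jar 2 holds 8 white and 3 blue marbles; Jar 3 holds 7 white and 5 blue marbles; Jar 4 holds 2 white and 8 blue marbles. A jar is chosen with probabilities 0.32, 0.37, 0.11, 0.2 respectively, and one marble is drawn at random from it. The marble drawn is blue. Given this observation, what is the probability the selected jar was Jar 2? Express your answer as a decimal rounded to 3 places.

Tabulate prior·likelihood by source: [1] prior 0.32, lik 0.625, product 0.2000; [2] prior 0.37, lik 0.2727, product 0.1009; [3] prior 0.11, lik 0.4167, product 0.04583; [4] prior 0.2, lik 0.8, product 0.1600.
Normalizing constant = 0.50674; the posterior for Jar 2 is its product over the sum, 0.1009/0.50674 = 0.199.

Posterior probability ≈ 0.199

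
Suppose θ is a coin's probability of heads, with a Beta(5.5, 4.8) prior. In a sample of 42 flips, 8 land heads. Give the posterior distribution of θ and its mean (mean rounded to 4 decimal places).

Observing 8 successes and 34 failures updates Beta(5.5, 4.8) by adding the success and failure counts to the two shape parameters: α = 5.5+8 = 13.5, β = 4.8+34 = 38.8.
Posterior mean = α/(α+β) = 13.5/52.3 = 0.2581.

Posterior: Beta(13.5, 38.8); mean ≈ 0.2581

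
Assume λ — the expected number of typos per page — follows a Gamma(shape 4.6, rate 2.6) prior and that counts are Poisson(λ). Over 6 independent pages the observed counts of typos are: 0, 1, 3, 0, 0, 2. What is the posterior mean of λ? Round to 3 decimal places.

The Poisson likelihood adds the total count to the shape and the number of exposure periods to the rate. Here ∑xᵢ = 6 and n = 6, so shape 4.6→10.6 and rate 2.6→8.6.
E[λ | data] = 10.6/8.6 = 1.233.

Posterior mean ≈ 1.233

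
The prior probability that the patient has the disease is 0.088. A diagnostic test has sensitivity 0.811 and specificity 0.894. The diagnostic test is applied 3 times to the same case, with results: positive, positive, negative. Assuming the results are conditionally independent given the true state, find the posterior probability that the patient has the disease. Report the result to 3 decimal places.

Posterior P(H) ≈ 0.544

Let H be the event that the patient has the disease; start with P(H) = 0.088. P('positive'|H) = 0.811, P('positive'|¬H) = 0.106.
Update on result 1 ('positive'): P(H) ← 0.811·0.0880 / (0.811·0.0880 + 0.106·0.9120) = 0.071368/0.16804 = 0.4247.
Update on result 2 ('positive'): P(H) ← 0.811·0.4247 / (0.811·0.4247 + 0.106·0.5753) = 0.34444/0.40542 = 0.8496.
Update on result 3 ('negative'): P(H) ← 0.189·0.8496 / (0.189·0.8496 + 0.894·0.1504) = 0.16057/0.29504 = 0.5442.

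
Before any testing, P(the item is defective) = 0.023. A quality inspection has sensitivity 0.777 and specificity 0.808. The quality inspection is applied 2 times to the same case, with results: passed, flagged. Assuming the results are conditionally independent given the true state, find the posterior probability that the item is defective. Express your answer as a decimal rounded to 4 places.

Posterior P(H) ≈ 0.0256

With H the event that the item is defective, the joint likelihood of the observed sequence is P(data|H) = 0.223·0.777 = 0.17327 and P(data|¬H) = 0.808·0.192 = 0.15514.
Bayes: P(H|data) = 0.023·0.17327 / (0.023·0.17327 + 0.977·0.15514) = 0.0039852/0.15555 = 0.0256.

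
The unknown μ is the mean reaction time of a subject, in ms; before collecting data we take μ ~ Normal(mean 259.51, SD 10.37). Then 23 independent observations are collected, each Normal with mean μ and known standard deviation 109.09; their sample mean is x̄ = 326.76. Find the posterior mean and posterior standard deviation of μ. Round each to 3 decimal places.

Posterior mean ≈ 271.082; posterior SD ≈ 9.436

With known σ, the Normal prior is conjugate. Weight on the data is w = (n/σ²)/(n/σ² + 1/τ₀²) = 0.00193267/(0.00193267+0.00929913) = 0.17207.
Posterior mean = w·x̄ + (1−w)·μ₀ = 0.17207·326.76 + 0.82793·259.51 = 271.082. Posterior variance = 1/(0.00193267+0.00929913) = 89.0329, so SD = 9.436.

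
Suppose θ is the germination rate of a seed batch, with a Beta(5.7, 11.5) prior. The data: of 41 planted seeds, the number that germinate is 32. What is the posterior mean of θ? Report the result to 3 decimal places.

The binomial likelihood is conjugate to the Beta prior: with 32 successes and 9 failures, the posterior is Beta(5.7+32, 11.5+9) = Beta(37.7, 20.5).
Posterior mean = α/(α+β) = 37.7/58.2 = 0.648.

Posterior mean ≈ 0.648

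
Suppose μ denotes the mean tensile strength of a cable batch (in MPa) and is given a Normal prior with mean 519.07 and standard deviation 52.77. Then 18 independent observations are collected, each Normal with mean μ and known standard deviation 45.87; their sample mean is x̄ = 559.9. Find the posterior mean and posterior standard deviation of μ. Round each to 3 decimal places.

Posterior mean ≈ 558.255; posterior SD ≈ 10.592

Prior precision 1/τ₀² = 1/52.77² = 0.00035911; data precision n/σ² = 18/45.87² = 0.00855490.
Posterior precision = 0.00035911 + 0.00855490 = 0.00891401, giving posterior SD = 1/√0.00891401 = 10.592.
Posterior mean = (0.00035911·519.07 + 0.00855490·559.9) / 0.00891401 = 558.255.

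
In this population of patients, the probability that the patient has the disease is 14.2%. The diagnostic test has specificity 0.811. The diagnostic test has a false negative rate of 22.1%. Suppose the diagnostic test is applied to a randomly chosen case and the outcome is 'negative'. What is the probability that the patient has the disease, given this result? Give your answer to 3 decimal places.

P(H | E) ≈ 0.043

Write H for 'the patient has the disease'. Prior odds H:¬H = 0.142/0.858 = 0.16550. For the 'negative' outcome, the likelihood ratio is 0.221/0.811 = 0.27250.
Posterior odds = 0.16550 × 0.27250 = 0.045100, so P(H|E) = 0.045100/(1+0.045100) = 0.043.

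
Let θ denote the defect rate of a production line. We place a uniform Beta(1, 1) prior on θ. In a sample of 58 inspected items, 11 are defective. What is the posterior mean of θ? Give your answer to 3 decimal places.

Posterior mean ≈ 0.200

Observing 11 successes and 47 failures updates Beta(1, 1) by adding the success and failure counts to the two shape parameters: α = 1+11 = 12, β = 1+47 = 48.
E[θ | data] = 12/(12+48) = 0.200.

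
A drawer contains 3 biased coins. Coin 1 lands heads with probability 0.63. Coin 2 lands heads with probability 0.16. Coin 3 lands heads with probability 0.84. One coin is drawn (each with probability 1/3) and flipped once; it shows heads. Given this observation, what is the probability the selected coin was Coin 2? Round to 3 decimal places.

Tabulate prior·likelihood by source: [1] prior 0.333333, lik 0.63, product 0.2100; [2] prior 0.333333, lik 0.16, product 0.05333; [3] prior 0.333333, lik 0.84, product 0.2800.
Normalizing constant = 0.54333; the posterior for Coin 2 is its product over the sum, 0.05333/0.54333 = 0.098.

Posterior probability ≈ 0.098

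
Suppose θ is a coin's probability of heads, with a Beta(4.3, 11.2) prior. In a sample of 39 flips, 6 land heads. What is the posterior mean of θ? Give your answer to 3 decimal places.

The binomial likelihood is conjugate to the Beta prior: with 6 successes and 33 failures, the posterior is Beta(4.3+6, 11.2+33) = Beta(10.3, 44.2).
E[θ | data] = 10.3/(10.3+44.2) = 0.189.

Posterior mean ≈ 0.189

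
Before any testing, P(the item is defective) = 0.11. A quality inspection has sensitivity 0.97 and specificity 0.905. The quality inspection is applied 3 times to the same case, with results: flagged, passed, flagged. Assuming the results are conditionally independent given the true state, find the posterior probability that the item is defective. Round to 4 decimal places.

Posterior P(H) ≈ 0.2993

With H the event that the item is defective, the joint likelihood of the observed sequence is P(data|H) = 0.97·0.03·0.97 = 0.028227 and P(data|¬H) = 0.095·0.905·0.095 = 0.0081676.
Bayes: P(H|data) = 0.11·0.028227 / (0.11·0.028227 + 0.89·0.0081676) = 0.0031050/0.010374 = 0.2993.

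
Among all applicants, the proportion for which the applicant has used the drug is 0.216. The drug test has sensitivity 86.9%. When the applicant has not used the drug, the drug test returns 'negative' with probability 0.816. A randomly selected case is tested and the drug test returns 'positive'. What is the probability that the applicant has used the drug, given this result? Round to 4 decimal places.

P(H | E) ≈ 0.5654

Let H be the event that the applicant has used the drug. P(H) = 0.216, so P(¬H) = 0.784. With E the 'positive' result, P(E|H) = 0.869 and P(E|¬H) = 0.184.
P(E) = 0.869·0.216 + 0.184·0.784 = 0.18770 + 0.14426 = 0.33196.
By Bayes' theorem, P(H|E) = 0.18770 / 0.33196 = 0.5654.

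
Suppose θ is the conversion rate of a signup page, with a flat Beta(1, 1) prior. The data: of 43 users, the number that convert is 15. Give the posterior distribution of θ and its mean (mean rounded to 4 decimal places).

The binomial likelihood is conjugate to the Beta prior: with 15 successes and 28 failures, the posterior is Beta(1+15, 1+28) = Beta(16, 29).
Posterior mean = α/(α+β) = 16/45 = 0.3556.

Posterior: Beta(16, 29); mean ≈ 0.3556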